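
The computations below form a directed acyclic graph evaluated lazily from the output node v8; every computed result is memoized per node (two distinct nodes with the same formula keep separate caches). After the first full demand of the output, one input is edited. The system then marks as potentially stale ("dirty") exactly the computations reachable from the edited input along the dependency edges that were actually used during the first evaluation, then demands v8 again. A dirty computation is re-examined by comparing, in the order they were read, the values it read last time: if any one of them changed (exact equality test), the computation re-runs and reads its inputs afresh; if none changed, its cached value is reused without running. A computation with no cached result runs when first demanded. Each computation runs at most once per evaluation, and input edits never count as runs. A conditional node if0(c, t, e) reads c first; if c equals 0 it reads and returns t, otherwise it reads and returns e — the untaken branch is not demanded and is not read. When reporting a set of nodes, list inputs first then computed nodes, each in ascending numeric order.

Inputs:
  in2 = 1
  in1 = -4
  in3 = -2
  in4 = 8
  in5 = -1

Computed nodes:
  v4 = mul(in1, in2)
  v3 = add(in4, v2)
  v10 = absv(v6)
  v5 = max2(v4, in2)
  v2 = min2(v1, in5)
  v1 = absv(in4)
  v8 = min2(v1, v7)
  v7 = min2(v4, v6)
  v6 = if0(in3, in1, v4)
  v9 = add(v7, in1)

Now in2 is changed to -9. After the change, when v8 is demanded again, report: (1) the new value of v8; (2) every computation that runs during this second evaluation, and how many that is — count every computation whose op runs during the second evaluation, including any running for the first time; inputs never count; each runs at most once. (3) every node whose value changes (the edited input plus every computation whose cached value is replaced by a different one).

Demanding v8 again yields 8.
4 computations run: v4, v6, v7, v8.
The nodes whose values change: in2, v4, v6, v7, v8.

First demand of the output computes:
  v1 = absv(8) = 8
  v4 = mul(-4, 1) = -4
  v6 = if0(in3=-2 -> else branch v4) = -4
  v7 = min2(-4, -4) = -4
  v8 = min2(8, -4) = -4

After the edit, cleaning proceeds:
  v4: a read changed (in2 1->-9) — executes, giving 36.
  v6: a read changed (v4 -4->36) — executes, giving 36.
  v7: a read changed (v4 -4->36; v6 -4->36) — executes, giving 36.
  v8: a read changed (v7 -4->36) — executes, giving 8.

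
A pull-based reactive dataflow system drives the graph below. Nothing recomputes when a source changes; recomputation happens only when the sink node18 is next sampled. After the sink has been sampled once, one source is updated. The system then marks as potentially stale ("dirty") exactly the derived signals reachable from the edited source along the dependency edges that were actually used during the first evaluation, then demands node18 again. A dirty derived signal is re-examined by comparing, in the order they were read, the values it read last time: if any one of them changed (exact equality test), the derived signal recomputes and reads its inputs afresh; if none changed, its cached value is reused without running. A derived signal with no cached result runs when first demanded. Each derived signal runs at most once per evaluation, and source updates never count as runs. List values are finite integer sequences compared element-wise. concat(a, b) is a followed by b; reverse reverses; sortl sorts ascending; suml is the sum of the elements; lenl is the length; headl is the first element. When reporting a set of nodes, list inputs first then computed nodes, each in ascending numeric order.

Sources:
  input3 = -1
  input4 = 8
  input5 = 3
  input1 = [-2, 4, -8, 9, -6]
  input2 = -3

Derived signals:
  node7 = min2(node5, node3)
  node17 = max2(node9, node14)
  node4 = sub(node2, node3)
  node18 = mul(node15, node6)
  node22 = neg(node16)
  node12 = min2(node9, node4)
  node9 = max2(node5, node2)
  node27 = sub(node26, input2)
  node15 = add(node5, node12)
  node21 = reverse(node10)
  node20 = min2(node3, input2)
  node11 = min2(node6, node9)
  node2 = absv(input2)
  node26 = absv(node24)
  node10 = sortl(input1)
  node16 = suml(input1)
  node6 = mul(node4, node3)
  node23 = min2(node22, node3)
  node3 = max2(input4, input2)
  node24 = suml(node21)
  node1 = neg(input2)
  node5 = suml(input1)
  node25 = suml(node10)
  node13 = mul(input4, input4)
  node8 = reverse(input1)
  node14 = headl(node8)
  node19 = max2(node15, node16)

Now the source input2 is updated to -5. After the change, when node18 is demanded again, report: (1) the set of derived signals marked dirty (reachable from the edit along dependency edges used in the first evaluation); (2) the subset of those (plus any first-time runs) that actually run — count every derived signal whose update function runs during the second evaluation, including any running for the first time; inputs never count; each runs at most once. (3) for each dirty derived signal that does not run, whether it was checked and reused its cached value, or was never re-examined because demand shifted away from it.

Marked dirty: node2, node3, node4, node6, node9, node12, node15, node18.
Derived signals that run: node2, node3, node4, node6, node9, node12, node15, node18 — 8 in total.
Every dirty derived signal ran.

First evaluation (everything demanded from the output):
  node2 = absv(-3) = 3
  node3 = max2(8, -3) = 8
  node4 = sub(3, 8) = -5
  node5 = suml([-2, 4, -8, 9, -6]) = -3
  node6 = mul(-5, 8) = -40
  node9 = max2(-3, 3) = 3
  node12 = min2(3, -5) = -5
  node15 = add(-3, -5) = -8
  node18 = mul(-8, -40) = 320

Propagation after the edit:
  node2: runs — input2 -3->-5; result 5.
  node3: runs — input2 -3->-5; result 8 (same value as before).
  node4: runs — node2 3->5; result -3.
  node6: runs — node4 -5->-3; result -24.
  node9: runs — node2 3->5; result 5.
  node12: runs — node9 3->5; node4 -5->-3; result -3.
  node15: runs — node12 -5->-3; result -6.
  node18: runs — node15 -8->-6; node6 -40->-24; result 144.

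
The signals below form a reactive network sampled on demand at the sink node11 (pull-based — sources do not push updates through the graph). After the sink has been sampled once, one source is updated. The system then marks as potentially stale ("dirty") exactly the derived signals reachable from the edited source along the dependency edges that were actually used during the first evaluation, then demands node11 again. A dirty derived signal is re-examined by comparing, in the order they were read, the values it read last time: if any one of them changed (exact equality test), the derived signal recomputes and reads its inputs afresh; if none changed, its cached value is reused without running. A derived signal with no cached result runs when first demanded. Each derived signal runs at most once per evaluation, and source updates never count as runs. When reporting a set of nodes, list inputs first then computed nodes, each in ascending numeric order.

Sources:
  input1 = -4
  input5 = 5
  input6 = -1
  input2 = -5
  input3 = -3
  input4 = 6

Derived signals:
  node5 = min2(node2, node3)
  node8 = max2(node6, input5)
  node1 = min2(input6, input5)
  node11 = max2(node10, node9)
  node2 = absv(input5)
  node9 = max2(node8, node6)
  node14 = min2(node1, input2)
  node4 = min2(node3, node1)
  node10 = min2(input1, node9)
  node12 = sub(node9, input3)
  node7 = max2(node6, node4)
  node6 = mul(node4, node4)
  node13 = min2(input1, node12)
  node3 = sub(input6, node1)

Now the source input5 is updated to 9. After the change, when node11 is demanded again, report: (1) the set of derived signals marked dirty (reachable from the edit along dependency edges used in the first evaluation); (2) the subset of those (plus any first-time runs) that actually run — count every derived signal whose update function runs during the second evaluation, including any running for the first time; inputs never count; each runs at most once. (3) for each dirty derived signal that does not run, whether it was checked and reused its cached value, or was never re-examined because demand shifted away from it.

Dirty set: node1, node3, node4, node6, node8, node9, node10, node11.
Run set: node1, node8, node9, node10, node11 (5 run).
Re-examined without running (cache reused): node3, node4, node6.
The important point: at node3 every value read last time is unchanged, so the dirty flag clears without a run.

Initial pass — values computed on the first demand:
  node1 = min2(-1, 5) = -1
  node3 = sub(-1, -1) = 0
  node4 = min2(0, -1) = -1
  node6 = mul(-1, -1) = 1
  node8 = max2(1, 5) = 5
  node9 = max2(5, 1) = 5
  node10 = min2(-4, 5) = -4
  node11 = max2(-4, 5) = 5

Second demand — change propagation:
  node1: re-runs because input5 5->9; new result -1 (unchanged).
  node3: re-examined; everything it read last time is the same (input6 unchanged, node1 unchanged) — cache 0 kept, no run.
  node4: re-examined; everything it read last time is the same (node3 unchanged, node1 unchanged) — cache -1 kept, no run.
  node6: re-examined; everything it read last time is the same (node4 unchanged, node4 unchanged) — cache 1 kept, no run.
  node8: re-runs because input5 5->9; new result 9.
  node9: re-runs because node8 5->9; new result 9.
  node10: re-runs because node9 5->9; new result -4 (unchanged).
  node11: re-runs because node9 5->9; new result 9.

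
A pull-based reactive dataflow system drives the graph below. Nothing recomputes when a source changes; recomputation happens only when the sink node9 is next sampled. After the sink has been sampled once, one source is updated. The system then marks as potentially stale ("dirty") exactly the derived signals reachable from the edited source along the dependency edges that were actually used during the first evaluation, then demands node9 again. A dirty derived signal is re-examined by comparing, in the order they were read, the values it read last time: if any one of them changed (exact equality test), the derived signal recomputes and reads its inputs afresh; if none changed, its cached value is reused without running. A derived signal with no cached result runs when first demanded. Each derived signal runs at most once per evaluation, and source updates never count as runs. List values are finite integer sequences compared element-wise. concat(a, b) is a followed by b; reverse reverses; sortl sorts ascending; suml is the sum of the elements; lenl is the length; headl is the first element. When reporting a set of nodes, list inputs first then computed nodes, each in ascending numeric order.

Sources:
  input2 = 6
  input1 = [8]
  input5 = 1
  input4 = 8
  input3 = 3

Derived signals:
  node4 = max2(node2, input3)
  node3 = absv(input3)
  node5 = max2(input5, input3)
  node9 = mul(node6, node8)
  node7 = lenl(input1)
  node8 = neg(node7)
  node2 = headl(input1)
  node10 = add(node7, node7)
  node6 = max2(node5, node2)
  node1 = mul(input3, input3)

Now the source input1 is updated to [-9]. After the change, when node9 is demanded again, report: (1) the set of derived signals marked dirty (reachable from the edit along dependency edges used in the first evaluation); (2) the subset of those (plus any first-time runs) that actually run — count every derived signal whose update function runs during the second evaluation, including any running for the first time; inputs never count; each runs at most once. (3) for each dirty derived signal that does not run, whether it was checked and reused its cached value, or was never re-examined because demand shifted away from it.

Marked dirty: node2, node6, node7, node8, node9.
Derived signals that run: node2, node6, node7, node9 — 4 in total.
Checked but reused from cache: node8.
Key observation: the cutoff stops propagation at node8 — its inputs' values are unchanged, so it reuses its cache.

First evaluation (everything demanded from the output):
  node2 = headl([8]) = 8
  node5 = max2(1, 3) = 3
  node6 = max2(3, 8) = 8
  node7 = lenl([8]) = 1
  node8 = neg(1) = -1
  node9 = mul(8, -1) = -8

Propagation after the edit:
  node2: runs — input1 [8]->[-9]; result -9.
  node6: runs — node2 8->-9; result 3.
  node7: runs — input1 [8]->[-9]; result 1 (same value as before).
  node8: checked — values it read are unchanged (node7 unchanged); reused cached -1 without running.
  node9: runs — node6 8->3; result -3.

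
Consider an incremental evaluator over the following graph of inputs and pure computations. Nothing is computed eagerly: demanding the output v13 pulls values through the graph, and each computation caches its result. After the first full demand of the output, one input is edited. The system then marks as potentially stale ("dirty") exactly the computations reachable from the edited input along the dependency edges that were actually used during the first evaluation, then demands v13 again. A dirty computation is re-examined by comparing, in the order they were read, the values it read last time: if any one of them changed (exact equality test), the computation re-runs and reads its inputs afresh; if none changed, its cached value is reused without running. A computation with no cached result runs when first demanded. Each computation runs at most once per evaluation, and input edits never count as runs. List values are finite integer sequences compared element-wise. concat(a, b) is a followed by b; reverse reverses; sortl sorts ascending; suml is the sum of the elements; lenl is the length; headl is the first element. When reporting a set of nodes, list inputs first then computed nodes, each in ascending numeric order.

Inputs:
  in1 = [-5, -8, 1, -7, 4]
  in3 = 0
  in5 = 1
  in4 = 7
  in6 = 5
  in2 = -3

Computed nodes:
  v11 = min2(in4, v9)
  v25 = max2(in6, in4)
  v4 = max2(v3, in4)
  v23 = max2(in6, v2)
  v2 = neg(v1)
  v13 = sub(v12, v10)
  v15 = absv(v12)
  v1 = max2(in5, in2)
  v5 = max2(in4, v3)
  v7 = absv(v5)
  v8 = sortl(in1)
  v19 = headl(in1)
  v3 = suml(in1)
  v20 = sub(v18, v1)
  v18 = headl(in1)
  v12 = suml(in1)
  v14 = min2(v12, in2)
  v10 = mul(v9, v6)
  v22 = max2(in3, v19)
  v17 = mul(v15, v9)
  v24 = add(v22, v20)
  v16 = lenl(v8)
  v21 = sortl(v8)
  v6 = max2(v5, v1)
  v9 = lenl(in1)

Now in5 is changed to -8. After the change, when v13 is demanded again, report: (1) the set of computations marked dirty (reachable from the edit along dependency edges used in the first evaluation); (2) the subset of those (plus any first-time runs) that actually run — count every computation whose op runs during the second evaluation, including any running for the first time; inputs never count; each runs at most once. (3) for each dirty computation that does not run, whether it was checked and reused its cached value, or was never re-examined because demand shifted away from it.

Dirty set: v1, v6, v10, v13.
Run set: v1, v6 (2 run).
Re-examined without running (cache reused): v10, v13.
The important point: v6 recomputes to an identical value, and the output ends up unchanged.

Initial pass — values computed on the first demand:
  v1 = max2(1, -3) = 1
  v3 = suml([-5, -8, 1, -7, 4]) = -15
  v5 = max2(7, -15) = 7
  v6 = max2(7, 1) = 7
  v9 = lenl([-5, -8, 1, -7, 4]) = 5
  v10 = mul(5, 7) = 35
  v12 = suml([-5, -8, 1, -7, 4]) = -15
  v13 = sub(-15, 35) = -50

Second demand — change propagation:
  v1: re-runs because in5 1->-8; new result -3.
  v6: re-runs because v1 1->-3; new result 7 (unchanged).
  v10: re-examined; everything it read last time is the same (v9 unchanged, v6 unchanged) — cache 35 kept, no run.
  v13: re-examined; everything it read last time is the same (v12 unchanged, v10 unchanged) — cache -50 kept, no run.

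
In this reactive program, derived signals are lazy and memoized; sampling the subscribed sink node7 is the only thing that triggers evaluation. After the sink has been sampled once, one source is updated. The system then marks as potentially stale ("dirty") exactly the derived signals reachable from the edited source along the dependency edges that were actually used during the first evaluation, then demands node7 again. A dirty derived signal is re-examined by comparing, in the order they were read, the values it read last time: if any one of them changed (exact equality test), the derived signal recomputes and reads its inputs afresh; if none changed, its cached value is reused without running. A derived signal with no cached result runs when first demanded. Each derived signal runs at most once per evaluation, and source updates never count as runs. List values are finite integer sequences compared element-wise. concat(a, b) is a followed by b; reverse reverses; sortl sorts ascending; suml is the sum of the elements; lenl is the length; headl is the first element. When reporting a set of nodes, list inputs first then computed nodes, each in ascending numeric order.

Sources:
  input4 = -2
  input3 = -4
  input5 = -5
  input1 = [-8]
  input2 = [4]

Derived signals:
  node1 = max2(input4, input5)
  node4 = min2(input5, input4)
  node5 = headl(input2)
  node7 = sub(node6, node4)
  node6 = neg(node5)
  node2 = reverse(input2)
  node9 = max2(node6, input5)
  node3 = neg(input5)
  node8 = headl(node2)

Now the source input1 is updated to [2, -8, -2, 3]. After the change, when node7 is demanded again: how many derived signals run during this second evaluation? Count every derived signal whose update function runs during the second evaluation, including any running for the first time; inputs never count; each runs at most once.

First demand of the output computes:
  node4 = min2(-5, -2) = -5
  node5 = headl([4]) = 4
  node6 = neg(4) = -4
  node7 = sub(-4, -5) = 1

After the edit, cleaning proceeds:
  no node depends on input1 at all; the second demand re-runs nothing.

Note the shortcut — nothing in the graph depends on input1 at all, so no recomputation happens.

0 derived signals run: none.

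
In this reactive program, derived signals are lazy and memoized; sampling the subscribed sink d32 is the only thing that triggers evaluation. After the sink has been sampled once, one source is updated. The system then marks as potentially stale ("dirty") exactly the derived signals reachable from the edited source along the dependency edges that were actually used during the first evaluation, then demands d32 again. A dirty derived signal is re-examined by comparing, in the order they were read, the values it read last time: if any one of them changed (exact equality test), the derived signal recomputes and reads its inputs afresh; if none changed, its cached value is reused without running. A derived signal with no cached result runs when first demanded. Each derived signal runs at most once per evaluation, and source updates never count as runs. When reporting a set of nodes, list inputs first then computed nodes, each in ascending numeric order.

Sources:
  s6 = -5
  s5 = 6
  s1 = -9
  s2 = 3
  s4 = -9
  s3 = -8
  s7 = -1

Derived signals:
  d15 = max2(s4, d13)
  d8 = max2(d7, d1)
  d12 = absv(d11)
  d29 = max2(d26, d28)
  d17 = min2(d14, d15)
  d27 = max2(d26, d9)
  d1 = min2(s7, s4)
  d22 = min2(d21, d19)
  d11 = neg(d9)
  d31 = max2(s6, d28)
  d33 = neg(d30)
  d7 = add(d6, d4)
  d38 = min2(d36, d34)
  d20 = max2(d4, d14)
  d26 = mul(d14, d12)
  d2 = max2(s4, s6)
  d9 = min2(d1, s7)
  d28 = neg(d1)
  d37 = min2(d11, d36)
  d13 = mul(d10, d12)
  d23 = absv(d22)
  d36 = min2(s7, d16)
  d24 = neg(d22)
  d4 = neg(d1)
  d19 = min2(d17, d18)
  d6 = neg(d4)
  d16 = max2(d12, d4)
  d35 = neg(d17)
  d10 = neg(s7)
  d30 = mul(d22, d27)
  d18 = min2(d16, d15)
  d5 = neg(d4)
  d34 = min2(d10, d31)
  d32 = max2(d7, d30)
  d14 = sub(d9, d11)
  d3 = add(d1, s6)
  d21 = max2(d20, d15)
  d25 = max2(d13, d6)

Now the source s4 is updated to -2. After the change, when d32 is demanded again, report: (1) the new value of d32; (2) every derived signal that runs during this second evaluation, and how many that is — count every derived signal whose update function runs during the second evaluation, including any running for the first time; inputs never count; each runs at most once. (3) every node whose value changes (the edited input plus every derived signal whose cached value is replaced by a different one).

Demanding d32 again yields 8.
21 derived signals run: d1, d4, d6, d7, d9, d11, d12, d13, d14, d15, d16, d17, d18, d19, d20, d21, d22, d26, d27, d30, d32.
The nodes whose values change: s4, d1, d4, d6, d9, d11, d12, d13, d14, d15, d16, d17, d18, d19, d20, d21, d22, d26, d27, d30, d32.

First demand of the output computes:
  d1 = min2(-1, -9) = -9
  d4 = neg(-9) = 9
  d6 = neg(9) = -9
  d7 = add(-9, 9) = 0
  d9 = min2(-9, -1) = -9
  d10 = neg(-1) = 1
  d11 = neg(-9) = 9
  d12 = absv(9) = 9
  d13 = mul(1, 9) = 9
  d14 = sub(-9, 9) = -18
  d15 = max2(-9, 9) = 9
  d16 = max2(9, 9) = 9
  d17 = min2(-18, 9) = -18
  d18 = min2(9, 9) = 9
  d19 = min2(-18, 9) = -18
  d20 = max2(9, -18) = 9
  d21 = max2(9, 9) = 9
  d22 = min2(9, -18) = -18
  d26 = mul(-18, 9) = -162
  d27 = max2(-162, -9) = -9
  d30 = mul(-18, -9) = 162
  d32 = max2(0, 162) = 162

After the edit, cleaning proceeds:
  d1: a read changed (s4 -9->-2) — executes, giving -2.
  d4: a read changed (d1 -9->-2) — executes, giving 2.
  d6: a read changed (d4 9->2) — executes, giving -2.
  d7: a read changed (d6 -9->-2; d4 9->2) — executes, giving 0 — identical to its old value.
  d9: a read changed (d1 -9->-2) — executes, giving -2.
  d11: a read changed (d9 -9->-2) — executes, giving 2.
  d12: a read changed (d11 9->2) — executes, giving 2.
  d13: a read changed (d12 9->2) — executes, giving 2.
  d14: a read changed (d9 -9->-2; d11 9->2) — executes, giving -4.
  d15: a read changed (s4 -9->-2; d13 9->2) — executes, giving 2.
  d16: a read changed (d12 9->2; d4 9->2) — executes, giving 2.
  d17: a read changed (d14 -18->-4; d15 9->2) — executes, giving -4.
  d18: a read changed (d16 9->2; d15 9->2) — executes, giving 2.
  d19: a read changed (d17 -18->-4; d18 9->2) — executes, giving -4.
  d20: a read changed (d4 9->2; d14 -18->-4) — executes, giving 2.
  d21: a read changed (d20 9->2; d15 9->2) — executes, giving 2.
  d22: a read changed (d21 9->2; d19 -18->-4) — executes, giving -4.
  d26: a read changed (d14 -18->-4; d12 9->2) — executes, giving -8.
  d27: a read changed (d26 -162->-8; d9 -9->-2) — executes, giving -2.
  d30: a read changed (d22 -18->-4; d27 -9->-2) — executes, giving 8.
  d32: a read changed (d30 162->8) — executes, giving 8.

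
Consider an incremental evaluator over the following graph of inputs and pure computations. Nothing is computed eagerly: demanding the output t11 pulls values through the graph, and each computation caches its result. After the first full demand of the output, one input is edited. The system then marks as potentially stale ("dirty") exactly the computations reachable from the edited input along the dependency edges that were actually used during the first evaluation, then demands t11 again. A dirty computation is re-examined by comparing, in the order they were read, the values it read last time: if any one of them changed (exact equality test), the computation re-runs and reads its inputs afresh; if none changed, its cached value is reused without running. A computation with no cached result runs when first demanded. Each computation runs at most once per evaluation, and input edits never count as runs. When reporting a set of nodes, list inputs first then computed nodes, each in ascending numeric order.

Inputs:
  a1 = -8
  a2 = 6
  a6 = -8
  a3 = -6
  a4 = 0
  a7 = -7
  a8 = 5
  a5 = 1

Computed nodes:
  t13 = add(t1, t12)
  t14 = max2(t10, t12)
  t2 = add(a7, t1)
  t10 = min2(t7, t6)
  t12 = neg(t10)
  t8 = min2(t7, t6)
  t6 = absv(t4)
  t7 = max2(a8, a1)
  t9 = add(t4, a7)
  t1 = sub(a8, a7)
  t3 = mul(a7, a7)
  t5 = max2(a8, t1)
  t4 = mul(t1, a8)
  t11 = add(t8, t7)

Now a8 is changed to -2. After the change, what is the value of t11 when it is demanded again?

Initial pass — values computed on the first demand:
  t1 = sub(5, -7) = 12
  t4 = mul(12, 5) = 60
  t6 = absv(60) = 60
  t7 = max2(5, -8) = 5
  t8 = min2(5, 60) = 5
  t11 = add(5, 5) = 10

Second demand — change propagation:
  t1: re-runs because a8 5->-2; new result 5.
  t4: re-runs because t1 12->5; a8 5->-2; new result -10.
  t6: re-runs because t4 60->-10; new result 10.
  t7: re-runs because a8 5->-2; new result -2.
  t8: re-runs because t7 5->-2; t6 60->10; new result -2.
  t11: re-runs because t8 5->-2; t7 5->-2; new result -4.

t11 now evaluates to -4.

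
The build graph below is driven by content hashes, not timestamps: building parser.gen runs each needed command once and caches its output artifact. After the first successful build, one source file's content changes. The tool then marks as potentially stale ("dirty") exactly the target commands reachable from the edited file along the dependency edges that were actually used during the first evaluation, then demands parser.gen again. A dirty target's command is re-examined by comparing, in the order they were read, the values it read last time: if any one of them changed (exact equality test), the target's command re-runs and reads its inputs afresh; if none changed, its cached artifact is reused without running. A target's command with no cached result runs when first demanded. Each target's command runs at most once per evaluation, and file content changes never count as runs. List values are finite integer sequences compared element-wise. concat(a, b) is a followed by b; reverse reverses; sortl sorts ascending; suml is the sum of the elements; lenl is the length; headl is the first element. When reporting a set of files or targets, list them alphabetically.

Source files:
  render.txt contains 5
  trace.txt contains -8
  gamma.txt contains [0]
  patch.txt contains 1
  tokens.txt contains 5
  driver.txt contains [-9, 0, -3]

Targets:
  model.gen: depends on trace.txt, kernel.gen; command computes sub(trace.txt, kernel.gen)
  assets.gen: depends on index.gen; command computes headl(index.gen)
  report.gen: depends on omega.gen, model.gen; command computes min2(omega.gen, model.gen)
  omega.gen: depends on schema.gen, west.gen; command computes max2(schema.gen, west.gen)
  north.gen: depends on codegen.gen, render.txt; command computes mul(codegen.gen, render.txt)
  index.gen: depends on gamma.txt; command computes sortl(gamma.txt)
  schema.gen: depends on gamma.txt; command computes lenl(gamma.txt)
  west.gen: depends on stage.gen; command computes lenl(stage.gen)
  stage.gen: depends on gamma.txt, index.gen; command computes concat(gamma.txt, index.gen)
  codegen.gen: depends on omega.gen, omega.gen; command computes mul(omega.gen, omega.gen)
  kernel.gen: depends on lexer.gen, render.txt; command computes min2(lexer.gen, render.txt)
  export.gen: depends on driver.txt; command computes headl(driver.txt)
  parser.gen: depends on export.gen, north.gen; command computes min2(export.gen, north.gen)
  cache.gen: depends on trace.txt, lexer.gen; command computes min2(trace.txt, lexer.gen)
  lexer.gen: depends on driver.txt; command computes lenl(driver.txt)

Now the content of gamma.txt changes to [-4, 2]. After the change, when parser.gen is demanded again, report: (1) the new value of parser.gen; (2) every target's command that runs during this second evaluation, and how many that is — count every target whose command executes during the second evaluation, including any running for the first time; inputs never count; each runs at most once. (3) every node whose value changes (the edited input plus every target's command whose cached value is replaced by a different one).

Initial pass — values computed on the first demand:
  export.gen = headl([-9, 0, -3]) = -9
  index.gen = sortl([0]) = [0]
  schema.gen = lenl([0]) = 1
  stage.gen = concat([0], [0]) = [0, 0]
  west.gen = lenl([0, 0]) = 2
  omega.gen = max2(1, 2) = 2
  codegen.gen = mul(2, 2) = 4
  north.gen = mul(4, 5) = 20
  parser.gen = min2(-9, 20) = -9

Second demand — change propagation:
  index.gen: re-runs because gamma.txt [0]->[-4, 2]; new result [-4, 2].
  schema.gen: re-runs because gamma.txt [0]->[-4, 2]; new result 2.
  stage.gen: re-runs because gamma.txt [0]->[-4, 2]; index.gen [0]->[-4, 2]; new result [-4, 2, -4, 2].
  west.gen: re-runs because stage.gen [0, 0]->[-4, 2, -4, 2]; new result 4.
  omega.gen: re-runs because schema.gen 1->2; west.gen 2->4; new result 4.
  codegen.gen: re-runs because omega.gen 2->4; omega.gen 2->4; new result 16.
  north.gen: re-runs because codegen.gen 4->16; new result 80.
  parser.gen: re-runs because north.gen 20->80; new result -9 (unchanged).

parser.gen now evaluates to -9.
Run set: codegen.gen, index.gen, north.gen, omega.gen, parser.gen, schema.gen, stage.gen, west.gen (8 run).
Changed values: codegen.gen, gamma.txt, index.gen, north.gen, omega.gen, schema.gen, stage.gen, west.gen.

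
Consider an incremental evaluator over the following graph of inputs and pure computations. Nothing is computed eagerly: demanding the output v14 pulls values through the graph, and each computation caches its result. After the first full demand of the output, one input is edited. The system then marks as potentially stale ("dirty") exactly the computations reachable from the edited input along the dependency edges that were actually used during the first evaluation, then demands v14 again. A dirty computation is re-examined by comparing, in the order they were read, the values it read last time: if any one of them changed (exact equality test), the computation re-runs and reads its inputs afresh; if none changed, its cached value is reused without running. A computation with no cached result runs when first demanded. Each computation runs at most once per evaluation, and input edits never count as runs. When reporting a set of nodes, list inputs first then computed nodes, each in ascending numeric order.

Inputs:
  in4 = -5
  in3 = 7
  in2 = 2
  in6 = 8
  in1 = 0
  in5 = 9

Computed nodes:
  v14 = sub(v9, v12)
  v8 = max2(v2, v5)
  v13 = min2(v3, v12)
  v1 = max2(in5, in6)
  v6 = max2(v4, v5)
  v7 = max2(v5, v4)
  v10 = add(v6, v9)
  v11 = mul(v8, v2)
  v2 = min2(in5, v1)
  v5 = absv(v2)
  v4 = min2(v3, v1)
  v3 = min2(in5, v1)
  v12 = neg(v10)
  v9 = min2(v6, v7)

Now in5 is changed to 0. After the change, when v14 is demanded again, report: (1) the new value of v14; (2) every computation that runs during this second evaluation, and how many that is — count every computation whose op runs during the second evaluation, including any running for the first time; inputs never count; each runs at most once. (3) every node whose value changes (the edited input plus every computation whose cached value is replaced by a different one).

Initial pass — values computed on the first demand:
  v1 = max2(9, 8) = 9
  v2 = min2(9, 9) = 9
  v3 = min2(9, 9) = 9
  v4 = min2(9, 9) = 9
  v5 = absv(9) = 9
  v6 = max2(9, 9) = 9
  v7 = max2(9, 9) = 9
  v9 = min2(9, 9) = 9
  v10 = add(9, 9) = 18
  v12 = neg(18) = -18
  v14 = sub(9, -18) = 27

Second demand — change propagation:
  v1: re-runs because in5 9->0; new result 8.
  v2: re-runs because in5 9->0; v1 9->8; new result 0.
  v3: re-runs because in5 9->0; v1 9->8; new result 0.
  v4: re-runs because v3 9->0; v1 9->8; new result 0.
  v5: re-runs because v2 9->0; new result 0.
  v6: re-runs because v4 9->0; v5 9->0; new result 0.
  v7: re-runs because v5 9->0; v4 9->0; new result 0.
  v9: re-runs because v6 9->0; v7 9->0; new result 0.
  v10: re-runs because v6 9->0; v9 9->0; new result 0.
  v12: re-runs because v10 18->0; new result 0.
  v14: re-runs because v9 9->0; v12 -18->0; new result 0.

v14 now evaluates to 0.
Run set: v1, v2, v3, v4, v5, v6, v7, v9, v10, v12, v14 (11 run).
Changed values: in5, v1, v2, v3, v4, v5, v6, v7, v9, v10, v12, v14.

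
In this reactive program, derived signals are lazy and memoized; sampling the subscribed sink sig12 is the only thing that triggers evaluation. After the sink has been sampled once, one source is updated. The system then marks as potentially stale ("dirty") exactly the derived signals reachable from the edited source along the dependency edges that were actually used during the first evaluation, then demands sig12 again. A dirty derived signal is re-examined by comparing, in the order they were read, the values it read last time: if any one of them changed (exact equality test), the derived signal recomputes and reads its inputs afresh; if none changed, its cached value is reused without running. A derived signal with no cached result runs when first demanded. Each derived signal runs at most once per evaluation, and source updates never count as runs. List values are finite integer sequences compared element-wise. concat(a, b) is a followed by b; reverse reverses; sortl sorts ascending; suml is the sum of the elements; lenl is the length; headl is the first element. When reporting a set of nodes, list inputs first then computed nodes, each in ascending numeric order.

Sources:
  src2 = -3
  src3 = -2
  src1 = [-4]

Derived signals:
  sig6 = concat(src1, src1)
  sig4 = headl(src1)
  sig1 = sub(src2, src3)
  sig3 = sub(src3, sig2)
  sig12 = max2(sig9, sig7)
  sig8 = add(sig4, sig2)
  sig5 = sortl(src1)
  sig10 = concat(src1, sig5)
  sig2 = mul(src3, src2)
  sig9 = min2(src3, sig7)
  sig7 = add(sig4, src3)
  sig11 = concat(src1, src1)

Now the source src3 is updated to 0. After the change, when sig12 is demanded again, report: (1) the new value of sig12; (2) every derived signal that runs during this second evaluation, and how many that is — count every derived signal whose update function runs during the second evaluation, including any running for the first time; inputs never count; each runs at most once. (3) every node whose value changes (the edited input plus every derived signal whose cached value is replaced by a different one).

Demanding sig12 again yields -4.
3 derived signals run: sig7, sig9, sig12.
The nodes whose values change: src3, sig7, sig9, sig12.

First demand of the output computes:
  sig4 = headl([-4]) = -4
  sig7 = add(-4, -2) = -6
  sig9 = min2(-2, -6) = -6
  sig12 = max2(-6, -6) = -6

After the edit, cleaning proceeds:
  sig7: a read changed (src3 -2->0) — executes, giving -4.
  sig9: a read changed (src3 -2->0; sig7 -6->-4) — executes, giving -4.
  sig12: a read changed (sig9 -6->-4; sig7 -6->-4) — executes, giving -4.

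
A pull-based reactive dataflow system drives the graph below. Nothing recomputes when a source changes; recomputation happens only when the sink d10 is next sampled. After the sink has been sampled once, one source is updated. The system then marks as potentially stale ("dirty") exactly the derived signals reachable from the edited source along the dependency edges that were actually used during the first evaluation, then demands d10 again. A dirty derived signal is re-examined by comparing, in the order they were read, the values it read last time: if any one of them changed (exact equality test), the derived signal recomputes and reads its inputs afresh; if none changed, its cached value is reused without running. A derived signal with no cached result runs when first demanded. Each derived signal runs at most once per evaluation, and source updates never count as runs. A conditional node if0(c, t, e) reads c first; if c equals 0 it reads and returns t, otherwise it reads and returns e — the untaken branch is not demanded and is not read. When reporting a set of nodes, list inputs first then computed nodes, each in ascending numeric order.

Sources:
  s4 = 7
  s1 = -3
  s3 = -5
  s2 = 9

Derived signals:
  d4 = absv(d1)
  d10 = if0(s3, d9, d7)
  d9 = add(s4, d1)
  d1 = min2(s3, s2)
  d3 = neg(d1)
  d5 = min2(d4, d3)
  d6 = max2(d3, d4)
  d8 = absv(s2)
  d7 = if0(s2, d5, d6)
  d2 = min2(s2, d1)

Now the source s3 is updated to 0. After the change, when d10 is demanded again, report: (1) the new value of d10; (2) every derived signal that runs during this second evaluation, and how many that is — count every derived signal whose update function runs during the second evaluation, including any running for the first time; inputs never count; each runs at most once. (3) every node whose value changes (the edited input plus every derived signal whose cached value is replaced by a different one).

First evaluation (everything demanded from the output):
  d1 = min2(-5, 9) = -5
  d3 = neg(-5) = 5
  d4 = absv(-5) = 5
  d6 = max2(5, 5) = 5
  d7 = if0(s2=9 -> else branch d6) = 5
  d10 = if0(s3=-5 -> else branch d7) = 5

Propagation after the edit:
  d1: runs — s3 -5->0; result 0.
  d3: marked dirty but never re-examined — demand shifted away from it.
  d4: marked dirty but never re-examined — demand shifted away from it.
  d6: marked dirty but never re-examined — demand shifted away from it.
  d7: marked dirty but never re-examined — demand shifted away from it.
  d9: demanded for the first time — runs, produces 7.
  d10: runs — s3 -5->0; result 7.

Key observation: a condition flipped, so demand moved to the other branch — d3, d4, d6, d7 are never re-examined.

New value of d10: 7.
Derived signals that run: d1, d9, d10 — 3 in total.
Values that change: s3, d1, d10.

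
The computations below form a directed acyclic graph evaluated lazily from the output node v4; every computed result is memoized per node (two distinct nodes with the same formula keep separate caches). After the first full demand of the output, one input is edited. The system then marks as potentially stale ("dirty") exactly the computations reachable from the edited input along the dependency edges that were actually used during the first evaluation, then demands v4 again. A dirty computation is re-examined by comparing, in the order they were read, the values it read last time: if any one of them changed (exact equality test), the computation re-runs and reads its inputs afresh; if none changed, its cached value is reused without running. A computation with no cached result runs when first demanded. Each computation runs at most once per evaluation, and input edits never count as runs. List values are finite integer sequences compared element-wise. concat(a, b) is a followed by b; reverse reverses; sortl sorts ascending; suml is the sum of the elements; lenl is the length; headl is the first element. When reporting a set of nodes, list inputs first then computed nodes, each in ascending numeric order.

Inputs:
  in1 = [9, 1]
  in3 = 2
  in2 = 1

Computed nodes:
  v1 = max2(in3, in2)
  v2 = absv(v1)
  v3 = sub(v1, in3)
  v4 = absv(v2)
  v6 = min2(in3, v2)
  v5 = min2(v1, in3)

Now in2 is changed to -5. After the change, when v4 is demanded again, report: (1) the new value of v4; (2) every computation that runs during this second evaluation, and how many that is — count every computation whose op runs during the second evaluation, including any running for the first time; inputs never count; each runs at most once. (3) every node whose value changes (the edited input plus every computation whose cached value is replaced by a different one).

Demanding v4 again yields 2.
1 computations run: v1.
The nodes whose values change: in2.
Note the absorption at v1: it re-runs yet its value is the same, leaving the output's value untouched.

First demand of the output computes:
  v1 = max2(2, 1) = 2
  v2 = absv(2) = 2
  v4 = absv(2) = 2

After the edit, cleaning proceeds:
  v1: a read changed (in2 1->-5) — executes, giving 2 — identical to its old value.
  v2: dirty, but its reads are unchanged (v1 unchanged); cached 2 stands.
  v4: dirty, but its reads are unchanged (v2 unchanged); cached 2 stands.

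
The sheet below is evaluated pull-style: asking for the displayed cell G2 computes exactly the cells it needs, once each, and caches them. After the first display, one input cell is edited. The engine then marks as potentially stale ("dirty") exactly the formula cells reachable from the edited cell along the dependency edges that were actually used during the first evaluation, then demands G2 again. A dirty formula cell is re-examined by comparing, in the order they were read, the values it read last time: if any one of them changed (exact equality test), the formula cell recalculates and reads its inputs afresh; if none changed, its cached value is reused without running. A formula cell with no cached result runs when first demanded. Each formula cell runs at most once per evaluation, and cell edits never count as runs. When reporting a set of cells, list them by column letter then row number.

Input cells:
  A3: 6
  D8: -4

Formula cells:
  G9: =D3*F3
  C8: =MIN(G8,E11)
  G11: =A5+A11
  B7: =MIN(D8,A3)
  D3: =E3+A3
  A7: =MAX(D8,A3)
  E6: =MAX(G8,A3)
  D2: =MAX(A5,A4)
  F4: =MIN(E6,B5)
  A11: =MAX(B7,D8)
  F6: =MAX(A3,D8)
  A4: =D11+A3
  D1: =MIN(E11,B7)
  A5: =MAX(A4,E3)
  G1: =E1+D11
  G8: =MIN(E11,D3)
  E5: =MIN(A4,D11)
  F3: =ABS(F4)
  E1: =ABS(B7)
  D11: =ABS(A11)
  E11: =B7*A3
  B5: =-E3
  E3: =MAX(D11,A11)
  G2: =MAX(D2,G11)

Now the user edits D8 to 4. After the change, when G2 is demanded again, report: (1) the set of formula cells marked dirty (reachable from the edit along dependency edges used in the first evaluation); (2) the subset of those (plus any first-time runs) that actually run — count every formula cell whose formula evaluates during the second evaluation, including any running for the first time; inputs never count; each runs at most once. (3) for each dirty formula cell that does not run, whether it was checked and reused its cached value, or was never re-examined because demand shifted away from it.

The edit dirties: A4, A5, A11, B7, D2, D11, E3, G2, G11.
6 formula cells run: A11, B7, D11, E3, G2, G11.
Cache hits after checking: A4, A5, D2.
Note where the cutoff bites: A4 is checked, finds nothing changed, and keeps its cache.

First demand of the output computes:
  B7 = MIN(-4, 6) = -4
  A11 = MAX(-4, -4) = -4
  D11 = ABS(-4) = 4
  A4 = 4 + 6 = 10
  E3 = MAX(4, -4) = 4
  A5 = MAX(10, 4) = 10
  D2 = MAX(10, 10) = 10
  G11 = 10 + -4 = 6
  G2 = MAX(10, 6) = 10

After the edit, cleaning proceeds:
  B7: a read changed (D8 -4->4) — executes, giving 4.
  A11: a read changed (B7 -4->4; D8 -4->4) — executes, giving 4.
  D11: a read changed (A11 -4->4) — executes, giving 4 — identical to its old value.
  A4: dirty, but its reads are unchanged (D11 unchanged, A3 unchanged); cached 10 stands.
  E3: a read changed (A11 -4->4) — executes, giving 4 — identical to its old value.
  A5: dirty, but its reads are unchanged (A4 unchanged, E3 unchanged); cached 10 stands.
  D2: dirty, but its reads are unchanged (A5 unchanged, A4 unchanged); cached 10 stands.
  G11: a read changed (A11 -4->4) — executes, giving 14.
  G2: a read changed (G11 6->14) — executes, giving 14.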